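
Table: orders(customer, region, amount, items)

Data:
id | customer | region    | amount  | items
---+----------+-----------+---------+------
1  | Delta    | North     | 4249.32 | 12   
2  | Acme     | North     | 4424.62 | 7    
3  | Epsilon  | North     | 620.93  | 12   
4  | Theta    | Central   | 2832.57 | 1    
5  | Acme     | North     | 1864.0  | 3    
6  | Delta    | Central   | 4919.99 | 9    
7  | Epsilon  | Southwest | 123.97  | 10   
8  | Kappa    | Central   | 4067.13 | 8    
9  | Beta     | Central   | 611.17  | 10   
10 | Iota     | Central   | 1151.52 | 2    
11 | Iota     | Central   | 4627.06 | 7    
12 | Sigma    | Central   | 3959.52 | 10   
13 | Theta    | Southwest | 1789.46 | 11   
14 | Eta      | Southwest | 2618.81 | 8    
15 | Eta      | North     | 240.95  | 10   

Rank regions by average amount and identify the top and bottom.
SELECT region, AVG(amount)
FROM orders
GROUP BY region
ORDER BY AVG(amount)

All groups:
  Southwest: 1510.75
  North: 2279.96
  Central: 3166.99

Highest: Central (3166.99)
Lowest: Southwest (1510.75)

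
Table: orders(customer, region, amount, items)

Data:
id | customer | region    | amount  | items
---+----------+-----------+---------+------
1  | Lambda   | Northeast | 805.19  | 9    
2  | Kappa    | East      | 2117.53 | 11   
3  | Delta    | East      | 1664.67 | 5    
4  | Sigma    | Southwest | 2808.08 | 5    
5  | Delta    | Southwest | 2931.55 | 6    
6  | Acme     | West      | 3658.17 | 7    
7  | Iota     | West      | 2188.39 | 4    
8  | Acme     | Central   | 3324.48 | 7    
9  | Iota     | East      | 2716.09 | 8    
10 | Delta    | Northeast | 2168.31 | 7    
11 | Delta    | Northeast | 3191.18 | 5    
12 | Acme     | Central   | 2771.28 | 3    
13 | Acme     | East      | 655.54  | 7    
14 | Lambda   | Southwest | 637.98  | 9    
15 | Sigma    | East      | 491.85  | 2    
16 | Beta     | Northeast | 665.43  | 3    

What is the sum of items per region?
SELECT region, SUM(items) as result
FROM orders
GROUP BY region

Result:
  Central: 10
  East: 33
  Northeast: 24
  Southwest: 20
  West: 11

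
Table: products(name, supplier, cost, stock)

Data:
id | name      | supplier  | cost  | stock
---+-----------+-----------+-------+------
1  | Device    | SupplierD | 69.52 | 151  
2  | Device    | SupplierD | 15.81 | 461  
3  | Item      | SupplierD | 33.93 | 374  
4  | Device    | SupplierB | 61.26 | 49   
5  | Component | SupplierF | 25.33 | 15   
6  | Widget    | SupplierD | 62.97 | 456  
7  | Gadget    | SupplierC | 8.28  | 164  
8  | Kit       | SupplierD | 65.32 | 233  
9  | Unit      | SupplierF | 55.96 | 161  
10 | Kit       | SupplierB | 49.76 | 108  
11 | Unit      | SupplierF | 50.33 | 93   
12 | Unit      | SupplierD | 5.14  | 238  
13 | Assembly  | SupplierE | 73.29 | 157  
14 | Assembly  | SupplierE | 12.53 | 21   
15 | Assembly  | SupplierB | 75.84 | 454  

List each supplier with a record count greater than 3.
SELECT supplier, COUNT(*) as cnt
FROM products
GROUP BY supplier
HAVING COUNT(*) > 3

Result:
  SupplierD: 6

Note: HAVING filters groups after aggregation, WHERE filters rows before.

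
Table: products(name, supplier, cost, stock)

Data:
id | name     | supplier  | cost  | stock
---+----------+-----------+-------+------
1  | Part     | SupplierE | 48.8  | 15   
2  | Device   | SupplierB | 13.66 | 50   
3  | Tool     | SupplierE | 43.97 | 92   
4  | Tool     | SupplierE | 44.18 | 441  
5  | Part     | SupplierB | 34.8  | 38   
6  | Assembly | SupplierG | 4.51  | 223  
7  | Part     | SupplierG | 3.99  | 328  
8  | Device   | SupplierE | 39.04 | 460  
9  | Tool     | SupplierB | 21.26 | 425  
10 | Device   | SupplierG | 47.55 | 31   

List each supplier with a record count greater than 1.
SELECT supplier, COUNT(*) as cnt
FROM products
GROUP BY supplier
HAVING COUNT(*) > 1

Result:
  SupplierB: 3
  SupplierE: 4
  SupplierG: 3

Note: HAVING filters groups after aggregation, WHERE filters rows before.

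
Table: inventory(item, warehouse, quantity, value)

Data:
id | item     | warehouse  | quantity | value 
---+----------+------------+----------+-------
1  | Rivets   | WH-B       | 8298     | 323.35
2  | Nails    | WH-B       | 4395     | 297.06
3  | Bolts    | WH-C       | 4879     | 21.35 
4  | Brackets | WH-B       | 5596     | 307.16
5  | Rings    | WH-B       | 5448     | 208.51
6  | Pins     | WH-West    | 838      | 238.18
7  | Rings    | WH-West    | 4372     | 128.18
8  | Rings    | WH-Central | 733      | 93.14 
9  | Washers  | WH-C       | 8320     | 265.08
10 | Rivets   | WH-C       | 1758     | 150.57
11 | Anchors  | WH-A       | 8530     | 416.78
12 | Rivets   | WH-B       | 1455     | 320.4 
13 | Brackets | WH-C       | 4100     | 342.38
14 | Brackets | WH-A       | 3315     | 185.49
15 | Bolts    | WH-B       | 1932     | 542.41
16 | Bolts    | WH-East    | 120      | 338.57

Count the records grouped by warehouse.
SELECT warehouse, COUNT(*) as count
FROM inventory
GROUP BY warehouse

Result:
  WH-A: 2
  WH-B: 6
  WH-C: 4
  WH-Central: 1
  WH-East: 1
  WH-West: 2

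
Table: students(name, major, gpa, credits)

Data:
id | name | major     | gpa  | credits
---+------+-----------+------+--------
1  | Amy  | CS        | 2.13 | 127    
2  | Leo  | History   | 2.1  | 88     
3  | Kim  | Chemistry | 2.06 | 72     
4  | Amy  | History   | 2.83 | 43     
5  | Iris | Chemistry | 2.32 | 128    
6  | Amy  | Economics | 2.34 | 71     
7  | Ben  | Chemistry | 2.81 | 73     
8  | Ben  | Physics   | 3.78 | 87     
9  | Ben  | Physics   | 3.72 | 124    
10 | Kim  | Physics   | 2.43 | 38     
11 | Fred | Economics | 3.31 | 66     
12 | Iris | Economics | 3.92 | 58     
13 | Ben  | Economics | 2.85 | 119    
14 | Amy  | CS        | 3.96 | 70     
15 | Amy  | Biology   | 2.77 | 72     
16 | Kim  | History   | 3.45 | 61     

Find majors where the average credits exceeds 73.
SELECT major, AVG(credits)
FROM students
GROUP BY major
HAVING AVG(credits) > 73

Result:
  CS: avg=98.50
  Chemistry: avg=91.00
  Economics: avg=78.50
  Physics: avg=83.00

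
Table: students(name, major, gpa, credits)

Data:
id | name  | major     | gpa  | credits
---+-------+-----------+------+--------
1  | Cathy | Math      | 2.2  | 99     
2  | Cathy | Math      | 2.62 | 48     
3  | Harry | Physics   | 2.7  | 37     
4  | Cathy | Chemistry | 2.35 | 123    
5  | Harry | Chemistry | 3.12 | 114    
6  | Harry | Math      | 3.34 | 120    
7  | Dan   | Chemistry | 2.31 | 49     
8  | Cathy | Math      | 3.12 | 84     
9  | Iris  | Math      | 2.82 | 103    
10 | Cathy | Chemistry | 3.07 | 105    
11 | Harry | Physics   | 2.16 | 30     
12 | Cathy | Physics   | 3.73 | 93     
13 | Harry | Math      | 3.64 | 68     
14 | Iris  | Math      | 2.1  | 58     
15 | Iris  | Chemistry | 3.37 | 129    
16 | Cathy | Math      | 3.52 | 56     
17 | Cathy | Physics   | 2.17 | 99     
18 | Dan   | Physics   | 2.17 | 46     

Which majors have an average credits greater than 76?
SELECT major, AVG(credits)
FROM students
GROUP BY major
HAVING AVG(credits) > 76

Result:
  Chemistry: avg=104.00
  Math: avg=79.50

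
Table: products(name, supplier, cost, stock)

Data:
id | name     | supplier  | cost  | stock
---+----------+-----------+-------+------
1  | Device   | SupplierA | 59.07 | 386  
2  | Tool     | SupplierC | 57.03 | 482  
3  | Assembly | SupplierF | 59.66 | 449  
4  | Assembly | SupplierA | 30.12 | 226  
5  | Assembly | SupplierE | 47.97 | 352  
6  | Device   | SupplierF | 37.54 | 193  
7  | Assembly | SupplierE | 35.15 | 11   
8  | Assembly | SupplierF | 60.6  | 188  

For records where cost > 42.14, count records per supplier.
SELECT supplier, COUNT(*)
FROM products
WHERE cost > 42.14
GROUP BY supplier

Note: WHERE filters rows before grouping.

Result:
  SupplierA: 1
  SupplierC: 1
  SupplierE: 1
  SupplierF: 2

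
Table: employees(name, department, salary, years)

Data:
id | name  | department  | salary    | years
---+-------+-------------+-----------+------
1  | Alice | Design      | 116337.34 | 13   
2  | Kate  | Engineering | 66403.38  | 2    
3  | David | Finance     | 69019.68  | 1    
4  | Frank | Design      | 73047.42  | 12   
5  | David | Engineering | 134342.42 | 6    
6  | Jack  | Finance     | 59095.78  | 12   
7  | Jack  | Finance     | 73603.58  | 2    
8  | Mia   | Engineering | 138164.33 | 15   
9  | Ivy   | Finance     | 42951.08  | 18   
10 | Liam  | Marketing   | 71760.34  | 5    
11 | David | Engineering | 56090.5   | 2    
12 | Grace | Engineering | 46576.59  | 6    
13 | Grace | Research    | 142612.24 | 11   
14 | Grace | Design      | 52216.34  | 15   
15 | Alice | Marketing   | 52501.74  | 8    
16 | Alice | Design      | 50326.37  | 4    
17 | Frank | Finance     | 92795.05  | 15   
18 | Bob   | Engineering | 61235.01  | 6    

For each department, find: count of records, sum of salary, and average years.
SELECT department,
       COUNT(*) as cnt,
       SUM(salary) as total_salary,
       AVG(years) as avg_years
FROM employees
GROUP BY department

Result:
  Design: 4 records, 291927.47 total salary, 11.00 avg years
  Engineering: 6 records, 502812.23 total salary, 6.17 avg years
  Finance: 5 records, 337465.17 total salary, 9.60 avg years
  Marketing: 2 records, 124262.08 total salary, 6.50 avg years
  Research: 1 records, 142612.24 total salary, 11.00 avg years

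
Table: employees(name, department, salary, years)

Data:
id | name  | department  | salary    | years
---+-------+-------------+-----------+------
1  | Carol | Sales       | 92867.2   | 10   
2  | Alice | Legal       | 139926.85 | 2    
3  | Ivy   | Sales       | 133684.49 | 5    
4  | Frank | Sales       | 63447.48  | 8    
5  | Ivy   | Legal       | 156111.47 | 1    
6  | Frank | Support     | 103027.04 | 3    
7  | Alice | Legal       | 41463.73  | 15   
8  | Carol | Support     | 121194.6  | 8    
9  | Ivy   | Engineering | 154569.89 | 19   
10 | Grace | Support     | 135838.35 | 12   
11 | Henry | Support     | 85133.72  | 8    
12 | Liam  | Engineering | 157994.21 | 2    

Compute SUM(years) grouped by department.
SELECT department, SUM(years) as result
FROM employees
GROUP BY department

Result:
  Engineering: 21
  Legal: 18
  Sales: 23
  Support: 31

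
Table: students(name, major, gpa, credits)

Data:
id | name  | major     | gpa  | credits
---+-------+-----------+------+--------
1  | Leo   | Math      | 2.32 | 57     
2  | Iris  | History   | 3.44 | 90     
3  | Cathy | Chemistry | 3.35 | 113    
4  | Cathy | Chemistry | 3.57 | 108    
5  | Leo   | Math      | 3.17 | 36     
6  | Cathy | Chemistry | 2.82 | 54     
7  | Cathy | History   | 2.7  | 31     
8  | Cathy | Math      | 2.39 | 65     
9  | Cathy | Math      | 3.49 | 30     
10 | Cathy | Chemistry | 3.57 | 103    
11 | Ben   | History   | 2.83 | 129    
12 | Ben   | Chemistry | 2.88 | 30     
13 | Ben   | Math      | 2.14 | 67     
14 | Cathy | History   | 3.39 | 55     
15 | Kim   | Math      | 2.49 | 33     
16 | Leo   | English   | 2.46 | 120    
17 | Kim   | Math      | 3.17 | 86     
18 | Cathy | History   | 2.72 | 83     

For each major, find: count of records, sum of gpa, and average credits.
SELECT major,
       COUNT(*) as cnt,
       SUM(gpa) as total_gpa,
       AVG(credits) as avg_credits
FROM students
GROUP BY major

Result:
  Chemistry: 5 records, 16.19 total gpa, 81.60 avg credits
  English: 1 records, 2.46 total gpa, 120.00 avg credits
  History: 5 records, 15.08 total gpa, 77.60 avg credits
  Math: 7 records, 19.17 total gpa, 53.43 avg credits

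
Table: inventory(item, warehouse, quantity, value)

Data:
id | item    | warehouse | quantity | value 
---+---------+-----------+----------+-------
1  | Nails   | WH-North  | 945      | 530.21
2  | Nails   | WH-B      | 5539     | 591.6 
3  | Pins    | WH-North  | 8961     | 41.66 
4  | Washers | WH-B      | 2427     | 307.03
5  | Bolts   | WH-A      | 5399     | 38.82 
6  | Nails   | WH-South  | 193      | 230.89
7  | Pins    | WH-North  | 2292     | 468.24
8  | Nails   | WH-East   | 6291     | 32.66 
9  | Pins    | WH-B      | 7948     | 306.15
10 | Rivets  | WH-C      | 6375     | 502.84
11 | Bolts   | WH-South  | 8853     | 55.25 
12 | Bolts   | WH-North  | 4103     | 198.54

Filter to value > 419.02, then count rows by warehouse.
SELECT warehouse, COUNT(*)
FROM inventory
WHERE value > 419.02
GROUP BY warehouse

Note: WHERE filters rows before grouping.

Result:
  WH-B: 1
  WH-C: 1
  WH-North: 2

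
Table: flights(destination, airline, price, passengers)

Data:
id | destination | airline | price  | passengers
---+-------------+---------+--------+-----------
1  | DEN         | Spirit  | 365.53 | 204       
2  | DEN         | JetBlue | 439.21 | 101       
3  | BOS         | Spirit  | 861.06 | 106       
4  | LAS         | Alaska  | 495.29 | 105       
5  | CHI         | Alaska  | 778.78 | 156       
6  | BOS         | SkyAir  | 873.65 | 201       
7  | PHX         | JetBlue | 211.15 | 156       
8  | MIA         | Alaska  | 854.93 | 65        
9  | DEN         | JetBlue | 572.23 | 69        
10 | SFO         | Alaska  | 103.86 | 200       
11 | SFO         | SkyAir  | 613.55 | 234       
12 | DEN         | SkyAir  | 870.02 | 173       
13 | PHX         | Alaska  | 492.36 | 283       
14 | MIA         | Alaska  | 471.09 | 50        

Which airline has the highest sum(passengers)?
SELECT airline, SUM(passengers) as val
FROM flights
GROUP BY airline
ORDER BY val DESC
LIMIT 1

Result: Alaska with sum(passengers) = 859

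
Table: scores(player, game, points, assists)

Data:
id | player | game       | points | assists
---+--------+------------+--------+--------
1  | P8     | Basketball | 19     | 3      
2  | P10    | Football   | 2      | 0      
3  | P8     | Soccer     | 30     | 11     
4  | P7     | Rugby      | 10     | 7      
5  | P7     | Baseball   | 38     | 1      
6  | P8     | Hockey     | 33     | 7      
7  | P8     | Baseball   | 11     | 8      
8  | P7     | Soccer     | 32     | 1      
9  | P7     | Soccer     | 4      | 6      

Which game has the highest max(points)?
SELECT game, MAX(points) as val
FROM scores
GROUP BY game
ORDER BY val DESC
LIMIT 1

Result: Baseball with max(points) = 38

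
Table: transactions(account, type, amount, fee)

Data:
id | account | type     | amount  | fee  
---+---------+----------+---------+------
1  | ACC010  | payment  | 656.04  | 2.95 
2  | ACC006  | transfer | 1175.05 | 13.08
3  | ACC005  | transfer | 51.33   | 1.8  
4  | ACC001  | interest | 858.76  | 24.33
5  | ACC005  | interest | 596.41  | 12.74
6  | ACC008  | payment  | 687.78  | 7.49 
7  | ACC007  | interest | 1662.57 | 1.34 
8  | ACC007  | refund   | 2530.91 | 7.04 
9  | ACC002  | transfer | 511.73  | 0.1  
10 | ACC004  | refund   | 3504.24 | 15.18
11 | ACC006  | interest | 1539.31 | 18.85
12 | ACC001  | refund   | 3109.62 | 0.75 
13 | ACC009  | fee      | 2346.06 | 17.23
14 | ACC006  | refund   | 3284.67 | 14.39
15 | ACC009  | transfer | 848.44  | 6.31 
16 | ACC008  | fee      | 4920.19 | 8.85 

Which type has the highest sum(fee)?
SELECT type, SUM(fee) as val
FROM transactions
GROUP BY type
ORDER BY val DESC
LIMIT 1

Result: interest with sum(fee) = 57.26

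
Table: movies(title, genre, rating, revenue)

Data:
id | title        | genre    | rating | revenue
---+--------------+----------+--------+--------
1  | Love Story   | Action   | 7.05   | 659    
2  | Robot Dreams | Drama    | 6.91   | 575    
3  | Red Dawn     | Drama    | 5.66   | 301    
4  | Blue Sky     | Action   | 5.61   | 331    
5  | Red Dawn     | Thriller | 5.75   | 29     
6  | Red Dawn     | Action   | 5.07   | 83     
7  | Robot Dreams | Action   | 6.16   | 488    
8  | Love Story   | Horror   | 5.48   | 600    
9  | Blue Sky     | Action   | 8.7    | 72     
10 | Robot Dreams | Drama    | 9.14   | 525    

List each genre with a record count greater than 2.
SELECT genre, COUNT(*) as cnt
FROM movies
GROUP BY genre
HAVING COUNT(*) > 2

Result:
  Action: 5
  Drama: 3

Note: HAVING filters groups after aggregation, WHERE filters rows before.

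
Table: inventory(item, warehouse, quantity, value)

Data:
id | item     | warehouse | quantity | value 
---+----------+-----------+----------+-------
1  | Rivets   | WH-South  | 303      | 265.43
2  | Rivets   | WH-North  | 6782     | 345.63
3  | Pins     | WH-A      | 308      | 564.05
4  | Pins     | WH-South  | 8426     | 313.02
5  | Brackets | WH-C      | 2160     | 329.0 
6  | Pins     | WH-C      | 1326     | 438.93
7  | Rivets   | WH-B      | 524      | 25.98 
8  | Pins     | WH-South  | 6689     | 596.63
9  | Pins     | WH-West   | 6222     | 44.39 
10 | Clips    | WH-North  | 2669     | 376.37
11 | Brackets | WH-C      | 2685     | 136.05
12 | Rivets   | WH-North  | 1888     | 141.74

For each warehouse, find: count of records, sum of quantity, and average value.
SELECT warehouse,
       COUNT(*) as cnt,
       SUM(quantity) as total_quantity,
       AVG(value) as avg_value
FROM inventory
GROUP BY warehouse

Result:
  WH-A: 1 records, 308 total quantity, 564.05 avg value
  WH-B: 1 records, 524 total quantity, 25.98 avg value
  WH-C: 3 records, 6171 total quantity, 301.33 avg value
  WH-North: 3 records, 11339 total quantity, 287.91 avg value
  WH-South: 3 records, 15418 total quantity, 391.69 avg value
  WH-West: 1 records, 6222 total quantity, 44.39 avg value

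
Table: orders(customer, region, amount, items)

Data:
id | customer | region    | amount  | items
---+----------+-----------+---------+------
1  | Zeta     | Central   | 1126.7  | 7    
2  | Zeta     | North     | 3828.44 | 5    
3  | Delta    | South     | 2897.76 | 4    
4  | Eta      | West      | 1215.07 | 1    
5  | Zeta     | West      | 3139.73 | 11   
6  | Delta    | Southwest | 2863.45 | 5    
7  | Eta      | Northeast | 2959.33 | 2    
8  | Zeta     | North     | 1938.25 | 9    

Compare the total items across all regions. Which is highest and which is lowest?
SELECT region, SUM(items)
FROM orders
GROUP BY region
ORDER BY SUM(items)

All groups:
  Northeast: 2
  South: 4
  Southwest: 5
  Central: 7
  West: 12
  North: 14

Highest: North (14)
Lowest: Northeast (2)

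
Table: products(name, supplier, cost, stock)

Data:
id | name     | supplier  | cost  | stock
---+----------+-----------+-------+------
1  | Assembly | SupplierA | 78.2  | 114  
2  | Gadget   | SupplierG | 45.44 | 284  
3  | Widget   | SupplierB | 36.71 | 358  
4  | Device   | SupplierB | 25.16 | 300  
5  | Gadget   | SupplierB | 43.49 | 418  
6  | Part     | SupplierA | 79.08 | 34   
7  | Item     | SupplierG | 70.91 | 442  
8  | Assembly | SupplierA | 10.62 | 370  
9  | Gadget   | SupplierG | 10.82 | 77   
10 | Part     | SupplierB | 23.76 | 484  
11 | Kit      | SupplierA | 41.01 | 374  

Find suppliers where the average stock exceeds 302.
SELECT supplier, AVG(stock)
FROM products
GROUP BY supplier
HAVING AVG(stock) > 302

Result:
  SupplierB: avg=390.00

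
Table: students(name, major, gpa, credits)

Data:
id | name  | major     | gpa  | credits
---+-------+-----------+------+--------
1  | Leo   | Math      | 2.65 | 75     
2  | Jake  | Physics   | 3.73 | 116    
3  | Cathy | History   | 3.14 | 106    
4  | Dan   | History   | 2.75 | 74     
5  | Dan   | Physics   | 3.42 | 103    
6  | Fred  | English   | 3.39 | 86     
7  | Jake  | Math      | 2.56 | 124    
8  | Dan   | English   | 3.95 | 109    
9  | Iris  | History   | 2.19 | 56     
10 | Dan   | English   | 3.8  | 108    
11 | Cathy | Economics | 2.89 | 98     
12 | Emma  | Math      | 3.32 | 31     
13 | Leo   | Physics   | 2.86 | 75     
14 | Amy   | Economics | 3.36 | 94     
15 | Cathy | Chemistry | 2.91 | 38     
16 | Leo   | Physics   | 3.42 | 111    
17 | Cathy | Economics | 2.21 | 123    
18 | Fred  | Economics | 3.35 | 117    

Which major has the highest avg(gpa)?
SELECT major, AVG(gpa) as val
FROM students
GROUP BY major
ORDER BY val DESC
LIMIT 1

Result: English with avg(gpa) = 3.71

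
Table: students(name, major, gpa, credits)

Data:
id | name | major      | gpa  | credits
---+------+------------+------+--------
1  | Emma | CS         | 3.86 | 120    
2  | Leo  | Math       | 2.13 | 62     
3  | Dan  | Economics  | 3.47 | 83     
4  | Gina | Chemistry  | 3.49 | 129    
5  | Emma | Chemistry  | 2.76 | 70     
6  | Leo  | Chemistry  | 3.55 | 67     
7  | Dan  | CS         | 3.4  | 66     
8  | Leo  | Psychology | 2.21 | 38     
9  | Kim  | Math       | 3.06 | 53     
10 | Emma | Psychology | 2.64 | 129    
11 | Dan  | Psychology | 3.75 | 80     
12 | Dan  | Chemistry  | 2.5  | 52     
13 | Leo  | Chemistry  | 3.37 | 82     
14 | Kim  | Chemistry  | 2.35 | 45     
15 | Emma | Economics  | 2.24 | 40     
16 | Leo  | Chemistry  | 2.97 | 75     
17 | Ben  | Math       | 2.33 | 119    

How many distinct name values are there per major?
SELECT major, COUNT(DISTINCT name)
FROM students
GROUP BY major

Result:
  CS: 2 distinct
  Chemistry: 5 distinct
  Economics: 2 distinct
  Math: 3 distinct
  Psychology: 3 distinct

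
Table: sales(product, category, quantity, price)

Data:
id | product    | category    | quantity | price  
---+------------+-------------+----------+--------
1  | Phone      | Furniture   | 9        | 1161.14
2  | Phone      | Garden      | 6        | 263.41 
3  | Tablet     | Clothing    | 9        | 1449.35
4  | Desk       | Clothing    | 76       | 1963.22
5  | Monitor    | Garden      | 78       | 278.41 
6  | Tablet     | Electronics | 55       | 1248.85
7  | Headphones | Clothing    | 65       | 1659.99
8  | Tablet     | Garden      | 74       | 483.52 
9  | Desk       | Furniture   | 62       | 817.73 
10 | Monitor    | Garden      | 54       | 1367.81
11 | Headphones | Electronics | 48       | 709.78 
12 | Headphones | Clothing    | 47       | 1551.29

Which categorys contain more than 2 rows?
SELECT category, COUNT(*) as cnt
FROM sales
GROUP BY category
HAVING COUNT(*) > 2

Result:
  Clothing: 4
  Garden: 4

Note: HAVING filters groups after aggregation, WHERE filters rows before.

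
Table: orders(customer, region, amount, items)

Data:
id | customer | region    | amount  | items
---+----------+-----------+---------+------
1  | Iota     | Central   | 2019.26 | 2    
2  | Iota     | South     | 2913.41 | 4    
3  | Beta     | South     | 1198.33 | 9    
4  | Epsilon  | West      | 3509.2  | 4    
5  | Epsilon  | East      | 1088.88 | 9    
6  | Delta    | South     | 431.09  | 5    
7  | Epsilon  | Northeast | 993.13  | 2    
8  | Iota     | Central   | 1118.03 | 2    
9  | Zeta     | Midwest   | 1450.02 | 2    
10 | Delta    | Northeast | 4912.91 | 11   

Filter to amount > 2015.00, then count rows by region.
SELECT region, COUNT(*)
FROM orders
WHERE amount > 2015.00
GROUP BY region

Note: WHERE filters rows before grouping.

Result:
  Central: 1
  Northeast: 1
  South: 1
  West: 1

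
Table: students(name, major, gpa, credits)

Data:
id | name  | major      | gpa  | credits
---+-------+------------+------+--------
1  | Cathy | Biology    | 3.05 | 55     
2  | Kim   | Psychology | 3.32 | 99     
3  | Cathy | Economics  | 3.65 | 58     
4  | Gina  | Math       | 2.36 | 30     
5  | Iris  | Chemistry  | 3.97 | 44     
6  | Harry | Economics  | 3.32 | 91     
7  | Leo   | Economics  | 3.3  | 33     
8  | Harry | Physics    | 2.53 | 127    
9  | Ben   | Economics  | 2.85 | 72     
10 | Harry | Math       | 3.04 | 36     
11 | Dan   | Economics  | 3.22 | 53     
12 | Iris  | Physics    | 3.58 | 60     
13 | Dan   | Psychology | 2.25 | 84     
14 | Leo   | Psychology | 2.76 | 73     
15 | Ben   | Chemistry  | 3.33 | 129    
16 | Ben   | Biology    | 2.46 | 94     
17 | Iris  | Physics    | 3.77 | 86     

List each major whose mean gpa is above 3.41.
SELECT major, AVG(gpa)
FROM students
GROUP BY major
HAVING AVG(gpa) > 3.41

Result:
  Chemistry: avg=3.65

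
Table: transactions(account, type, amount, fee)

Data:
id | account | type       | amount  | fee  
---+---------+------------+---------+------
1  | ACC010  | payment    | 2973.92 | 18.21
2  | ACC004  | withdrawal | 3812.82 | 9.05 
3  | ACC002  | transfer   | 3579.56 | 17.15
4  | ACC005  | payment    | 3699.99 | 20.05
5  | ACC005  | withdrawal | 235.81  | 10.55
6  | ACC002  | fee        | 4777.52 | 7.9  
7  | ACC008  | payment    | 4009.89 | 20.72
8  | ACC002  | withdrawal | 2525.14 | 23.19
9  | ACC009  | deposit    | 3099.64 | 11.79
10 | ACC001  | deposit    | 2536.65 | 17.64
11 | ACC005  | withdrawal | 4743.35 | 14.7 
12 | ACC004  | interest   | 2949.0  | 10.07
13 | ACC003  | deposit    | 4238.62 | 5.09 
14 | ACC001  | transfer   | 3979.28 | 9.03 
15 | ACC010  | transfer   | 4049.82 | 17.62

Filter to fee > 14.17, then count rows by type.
SELECT type, COUNT(*)
FROM transactions
WHERE fee > 14.17
GROUP BY type

Note: WHERE filters rows before grouping.

Result:
  deposit: 1
  payment: 3
  transfer: 2
  withdrawal: 2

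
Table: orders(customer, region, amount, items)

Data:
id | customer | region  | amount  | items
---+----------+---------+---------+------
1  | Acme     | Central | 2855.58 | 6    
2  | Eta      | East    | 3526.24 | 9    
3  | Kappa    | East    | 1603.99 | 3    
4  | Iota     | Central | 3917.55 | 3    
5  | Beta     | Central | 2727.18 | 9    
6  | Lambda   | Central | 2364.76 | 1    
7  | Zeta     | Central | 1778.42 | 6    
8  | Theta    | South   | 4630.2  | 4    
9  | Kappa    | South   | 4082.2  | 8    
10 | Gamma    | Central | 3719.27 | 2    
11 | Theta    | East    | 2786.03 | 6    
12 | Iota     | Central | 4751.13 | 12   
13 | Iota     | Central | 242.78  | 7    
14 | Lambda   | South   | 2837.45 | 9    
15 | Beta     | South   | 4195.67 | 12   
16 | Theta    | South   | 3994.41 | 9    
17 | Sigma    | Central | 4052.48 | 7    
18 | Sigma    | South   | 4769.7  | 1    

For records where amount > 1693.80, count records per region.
SELECT region, COUNT(*)
FROM orders
WHERE amount > 1693.80
GROUP BY region

Note: WHERE filters rows before grouping.

Result:
  Central: 8
  East: 2
  South: 6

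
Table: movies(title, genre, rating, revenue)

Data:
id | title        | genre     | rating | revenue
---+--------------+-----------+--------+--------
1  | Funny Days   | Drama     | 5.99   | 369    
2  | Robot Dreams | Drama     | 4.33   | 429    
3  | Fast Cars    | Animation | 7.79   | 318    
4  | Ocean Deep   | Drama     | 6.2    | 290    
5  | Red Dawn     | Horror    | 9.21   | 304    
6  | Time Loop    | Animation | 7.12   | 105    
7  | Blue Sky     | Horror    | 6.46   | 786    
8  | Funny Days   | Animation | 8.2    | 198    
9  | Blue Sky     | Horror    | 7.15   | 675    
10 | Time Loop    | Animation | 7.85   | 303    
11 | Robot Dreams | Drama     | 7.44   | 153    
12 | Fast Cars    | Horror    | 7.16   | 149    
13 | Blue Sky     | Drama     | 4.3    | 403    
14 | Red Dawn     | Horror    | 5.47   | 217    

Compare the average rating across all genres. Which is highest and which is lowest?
SELECT genre, AVG(rating)
FROM movies
GROUP BY genre
ORDER BY AVG(rating)

All groups:
  Drama: 5.65
  Horror: 7.09
  Animation: 7.74

Highest: Animation (7.74)
Lowest: Drama (5.65)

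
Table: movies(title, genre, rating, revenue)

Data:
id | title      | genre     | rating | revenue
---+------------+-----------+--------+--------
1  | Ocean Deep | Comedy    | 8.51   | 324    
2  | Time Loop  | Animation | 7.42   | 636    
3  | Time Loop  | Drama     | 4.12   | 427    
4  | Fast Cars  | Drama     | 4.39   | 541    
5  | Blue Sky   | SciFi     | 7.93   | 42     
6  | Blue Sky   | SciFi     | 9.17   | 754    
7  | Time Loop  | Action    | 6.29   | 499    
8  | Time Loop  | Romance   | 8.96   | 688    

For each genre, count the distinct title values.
SELECT genre, COUNT(DISTINCT title)
FROM movies
GROUP BY genre

Result:
  Action: 1 distinct
  Animation: 1 distinct
  Comedy: 1 distinct
  Drama: 2 distinct
  Romance: 1 distinct
  SciFi: 1 distinct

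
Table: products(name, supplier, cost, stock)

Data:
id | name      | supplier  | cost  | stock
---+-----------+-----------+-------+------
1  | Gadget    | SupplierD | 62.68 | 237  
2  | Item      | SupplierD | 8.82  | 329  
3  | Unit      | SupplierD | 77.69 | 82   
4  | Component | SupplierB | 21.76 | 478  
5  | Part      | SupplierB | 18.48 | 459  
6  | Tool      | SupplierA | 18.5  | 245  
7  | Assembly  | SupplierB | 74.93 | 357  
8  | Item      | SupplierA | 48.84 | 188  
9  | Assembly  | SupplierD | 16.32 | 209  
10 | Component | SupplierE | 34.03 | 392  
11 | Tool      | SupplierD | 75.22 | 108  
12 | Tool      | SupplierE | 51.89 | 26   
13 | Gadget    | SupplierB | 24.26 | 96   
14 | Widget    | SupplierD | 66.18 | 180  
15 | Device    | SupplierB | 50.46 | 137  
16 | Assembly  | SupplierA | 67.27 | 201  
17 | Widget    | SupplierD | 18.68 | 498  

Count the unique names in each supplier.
SELECT supplier, COUNT(DISTINCT name)
FROM products
GROUP BY supplier

Result:
  SupplierA: 3 distinct
  SupplierB: 5 distinct
  SupplierD: 6 distinct
  SupplierE: 2 distinct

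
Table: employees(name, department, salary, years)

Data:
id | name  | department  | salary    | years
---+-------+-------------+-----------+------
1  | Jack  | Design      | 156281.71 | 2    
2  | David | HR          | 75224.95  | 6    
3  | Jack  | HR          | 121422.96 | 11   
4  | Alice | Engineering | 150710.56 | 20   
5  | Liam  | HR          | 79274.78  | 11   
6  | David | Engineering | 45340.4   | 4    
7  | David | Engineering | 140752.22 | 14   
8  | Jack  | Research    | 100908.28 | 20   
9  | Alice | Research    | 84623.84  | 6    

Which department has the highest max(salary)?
SELECT department, MAX(salary) as val
FROM employees
GROUP BY department
ORDER BY val DESC
LIMIT 1

Result: Design with max(salary) = 156281.71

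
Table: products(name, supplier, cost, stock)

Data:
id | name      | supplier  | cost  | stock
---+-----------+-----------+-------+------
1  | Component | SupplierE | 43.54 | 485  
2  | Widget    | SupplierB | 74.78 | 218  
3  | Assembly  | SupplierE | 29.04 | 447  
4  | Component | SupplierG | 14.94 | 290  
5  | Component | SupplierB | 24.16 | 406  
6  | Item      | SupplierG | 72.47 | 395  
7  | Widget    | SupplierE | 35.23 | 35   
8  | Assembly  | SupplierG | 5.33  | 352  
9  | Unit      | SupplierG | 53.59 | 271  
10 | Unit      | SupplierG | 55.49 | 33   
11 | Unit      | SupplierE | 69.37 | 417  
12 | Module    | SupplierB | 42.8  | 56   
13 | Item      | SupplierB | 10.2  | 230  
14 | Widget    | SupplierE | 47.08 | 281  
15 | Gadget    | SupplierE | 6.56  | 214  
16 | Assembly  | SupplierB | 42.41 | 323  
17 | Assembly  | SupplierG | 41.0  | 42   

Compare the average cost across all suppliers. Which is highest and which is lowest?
SELECT supplier, AVG(cost)
FROM products
GROUP BY supplier
ORDER BY AVG(cost)

All groups:
  SupplierE: 38.47
  SupplierB: 38.87
  SupplierG: 40.47

Highest: SupplierG (40.47)
Lowest: SupplierE (38.47)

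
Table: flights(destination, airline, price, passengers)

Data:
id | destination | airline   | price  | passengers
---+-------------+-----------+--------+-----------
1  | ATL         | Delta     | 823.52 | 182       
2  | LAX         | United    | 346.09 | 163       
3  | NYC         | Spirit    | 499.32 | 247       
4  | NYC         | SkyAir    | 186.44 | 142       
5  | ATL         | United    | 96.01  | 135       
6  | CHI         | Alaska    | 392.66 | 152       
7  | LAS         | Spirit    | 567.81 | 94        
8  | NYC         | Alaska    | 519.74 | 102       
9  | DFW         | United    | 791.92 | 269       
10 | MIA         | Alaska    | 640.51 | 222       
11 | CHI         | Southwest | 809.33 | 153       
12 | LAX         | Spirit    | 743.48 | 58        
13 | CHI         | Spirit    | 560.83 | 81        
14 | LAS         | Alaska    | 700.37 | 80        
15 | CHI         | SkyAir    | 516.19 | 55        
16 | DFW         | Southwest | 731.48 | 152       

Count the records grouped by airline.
SELECT airline, COUNT(*) as count
FROM flights
GROUP BY airline

Result:
  Alaska: 4
  Delta: 1
  SkyAir: 2
  Southwest: 2
  Spirit: 4
  United: 3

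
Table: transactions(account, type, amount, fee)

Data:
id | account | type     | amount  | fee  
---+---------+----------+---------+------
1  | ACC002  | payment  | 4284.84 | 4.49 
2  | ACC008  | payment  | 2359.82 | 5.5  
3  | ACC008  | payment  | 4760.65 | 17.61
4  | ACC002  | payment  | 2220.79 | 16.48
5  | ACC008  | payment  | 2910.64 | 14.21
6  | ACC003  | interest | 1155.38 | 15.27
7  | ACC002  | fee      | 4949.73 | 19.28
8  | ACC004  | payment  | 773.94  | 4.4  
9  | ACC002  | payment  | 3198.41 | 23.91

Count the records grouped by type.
SELECT type, COUNT(*) as count
FROM transactions
GROUP BY type

Result:
  fee: 1
  interest: 1
  payment: 7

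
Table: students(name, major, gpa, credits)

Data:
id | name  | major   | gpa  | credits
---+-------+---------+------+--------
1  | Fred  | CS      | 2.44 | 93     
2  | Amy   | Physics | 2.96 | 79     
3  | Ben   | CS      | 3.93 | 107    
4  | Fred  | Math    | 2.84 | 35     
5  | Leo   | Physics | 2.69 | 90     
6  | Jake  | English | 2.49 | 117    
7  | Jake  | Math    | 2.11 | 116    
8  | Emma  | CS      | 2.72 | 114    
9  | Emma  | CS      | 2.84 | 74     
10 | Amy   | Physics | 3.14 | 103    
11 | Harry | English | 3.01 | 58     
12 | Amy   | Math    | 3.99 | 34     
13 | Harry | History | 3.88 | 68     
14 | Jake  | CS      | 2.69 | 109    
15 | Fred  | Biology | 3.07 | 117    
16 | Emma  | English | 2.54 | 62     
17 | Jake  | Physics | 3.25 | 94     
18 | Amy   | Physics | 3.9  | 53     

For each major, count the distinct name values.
SELECT major, COUNT(DISTINCT name)
FROM students
GROUP BY major

Result:
  Biology: 1 distinct
  CS: 4 distinct
  English: 3 distinct
  History: 1 distinct
  Math: 3 distinct
  Physics: 3 distinct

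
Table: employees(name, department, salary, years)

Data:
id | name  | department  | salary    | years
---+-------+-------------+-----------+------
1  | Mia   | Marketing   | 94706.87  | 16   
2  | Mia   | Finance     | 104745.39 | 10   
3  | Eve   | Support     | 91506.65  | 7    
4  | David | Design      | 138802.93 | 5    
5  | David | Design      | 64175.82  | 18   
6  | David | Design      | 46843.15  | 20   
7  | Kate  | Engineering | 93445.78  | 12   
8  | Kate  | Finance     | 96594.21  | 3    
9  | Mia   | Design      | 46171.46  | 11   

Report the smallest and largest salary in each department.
SELECT department, MIN(salary), MAX(salary)
FROM employees
GROUP BY department

Result:
  Design: min=46171.46, max=138802.93
  Engineering: min=93445.78, max=93445.78
  Finance: min=96594.21, max=104745.39
  Marketing: min=94706.87, max=94706.87
  Support: min=91506.65, max=91506.65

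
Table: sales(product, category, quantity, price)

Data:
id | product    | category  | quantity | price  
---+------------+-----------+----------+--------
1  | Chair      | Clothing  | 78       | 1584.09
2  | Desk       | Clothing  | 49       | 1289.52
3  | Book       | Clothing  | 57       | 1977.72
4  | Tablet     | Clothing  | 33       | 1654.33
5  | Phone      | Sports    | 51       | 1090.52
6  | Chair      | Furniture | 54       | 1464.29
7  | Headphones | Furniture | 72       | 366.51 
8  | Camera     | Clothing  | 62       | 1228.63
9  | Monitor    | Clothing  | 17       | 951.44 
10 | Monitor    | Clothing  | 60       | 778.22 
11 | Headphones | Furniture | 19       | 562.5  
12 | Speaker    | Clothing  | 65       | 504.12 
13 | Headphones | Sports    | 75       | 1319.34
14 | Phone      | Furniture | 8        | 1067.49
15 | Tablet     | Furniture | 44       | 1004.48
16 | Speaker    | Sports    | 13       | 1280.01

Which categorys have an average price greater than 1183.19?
SELECT category, AVG(price)
FROM sales
GROUP BY category
HAVING AVG(price) > 1183.19

Result:
  Clothing: avg=1246.01
  Sports: avg=1229.96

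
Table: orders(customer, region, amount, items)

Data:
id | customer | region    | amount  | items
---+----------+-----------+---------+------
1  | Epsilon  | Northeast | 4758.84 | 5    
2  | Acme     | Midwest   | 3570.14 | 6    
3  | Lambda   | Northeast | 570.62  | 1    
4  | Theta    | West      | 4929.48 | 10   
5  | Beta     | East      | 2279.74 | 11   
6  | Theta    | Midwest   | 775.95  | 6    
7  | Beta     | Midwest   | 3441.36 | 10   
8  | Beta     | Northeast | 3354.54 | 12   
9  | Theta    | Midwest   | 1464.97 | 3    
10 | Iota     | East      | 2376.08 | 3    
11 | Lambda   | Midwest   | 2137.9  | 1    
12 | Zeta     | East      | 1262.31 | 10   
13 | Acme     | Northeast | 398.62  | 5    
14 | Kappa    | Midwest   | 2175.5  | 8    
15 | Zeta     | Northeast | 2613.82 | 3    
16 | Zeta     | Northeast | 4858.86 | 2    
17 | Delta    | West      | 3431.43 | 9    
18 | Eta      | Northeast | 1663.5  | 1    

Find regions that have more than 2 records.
SELECT region, COUNT(*) as cnt
FROM orders
GROUP BY region
HAVING COUNT(*) > 2

Result:
  East: 3
  Midwest: 6
  Northeast: 7

Note: HAVING filters groups after aggregation, WHERE filters rows before.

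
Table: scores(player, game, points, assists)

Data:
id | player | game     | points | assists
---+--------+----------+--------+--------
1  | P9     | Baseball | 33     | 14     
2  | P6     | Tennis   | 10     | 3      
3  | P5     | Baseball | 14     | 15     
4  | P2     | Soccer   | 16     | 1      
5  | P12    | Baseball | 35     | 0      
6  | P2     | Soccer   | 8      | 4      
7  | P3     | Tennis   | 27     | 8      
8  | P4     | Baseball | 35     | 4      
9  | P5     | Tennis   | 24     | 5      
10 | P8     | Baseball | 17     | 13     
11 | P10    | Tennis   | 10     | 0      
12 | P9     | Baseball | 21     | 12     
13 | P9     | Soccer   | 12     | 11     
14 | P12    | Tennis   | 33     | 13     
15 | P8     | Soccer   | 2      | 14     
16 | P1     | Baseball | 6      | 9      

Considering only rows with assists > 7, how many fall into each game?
SELECT game, COUNT(*)
FROM scores
WHERE assists > 7
GROUP BY game

Note: WHERE filters rows before grouping.

Result:
  Baseball: 5
  Soccer: 2
  Tennis: 2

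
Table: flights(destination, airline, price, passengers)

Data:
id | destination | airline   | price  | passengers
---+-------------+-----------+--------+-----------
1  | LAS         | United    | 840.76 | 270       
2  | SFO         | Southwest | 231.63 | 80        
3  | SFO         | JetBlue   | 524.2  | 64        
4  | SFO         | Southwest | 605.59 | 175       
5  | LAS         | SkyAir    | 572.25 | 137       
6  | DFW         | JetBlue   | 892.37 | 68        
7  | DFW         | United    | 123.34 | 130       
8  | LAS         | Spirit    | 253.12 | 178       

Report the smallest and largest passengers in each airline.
SELECT airline, MIN(passengers), MAX(passengers)
FROM flights
GROUP BY airline

Result:
  JetBlue: min=64, max=68
  SkyAir: min=137, max=137
  Southwest: min=80, max=175
  Spirit: min=178, max=178
  United: min=130, max=270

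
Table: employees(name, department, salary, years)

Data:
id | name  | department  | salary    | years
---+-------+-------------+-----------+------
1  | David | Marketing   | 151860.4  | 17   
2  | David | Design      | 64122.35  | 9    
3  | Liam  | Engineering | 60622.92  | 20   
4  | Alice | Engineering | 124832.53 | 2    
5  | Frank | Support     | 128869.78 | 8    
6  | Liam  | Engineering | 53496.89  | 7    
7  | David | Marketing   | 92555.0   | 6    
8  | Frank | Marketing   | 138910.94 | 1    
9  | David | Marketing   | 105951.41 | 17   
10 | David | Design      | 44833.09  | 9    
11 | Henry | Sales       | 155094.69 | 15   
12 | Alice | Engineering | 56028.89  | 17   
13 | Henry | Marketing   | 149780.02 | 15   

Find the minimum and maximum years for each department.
SELECT department, MIN(years), MAX(years)
FROM employees
GROUP BY department

Result:
  Design: min=9, max=9
  Engineering: min=2, max=20
  Marketing: min=1, max=17
  Sales: min=15, max=15
  Support: min=8, max=8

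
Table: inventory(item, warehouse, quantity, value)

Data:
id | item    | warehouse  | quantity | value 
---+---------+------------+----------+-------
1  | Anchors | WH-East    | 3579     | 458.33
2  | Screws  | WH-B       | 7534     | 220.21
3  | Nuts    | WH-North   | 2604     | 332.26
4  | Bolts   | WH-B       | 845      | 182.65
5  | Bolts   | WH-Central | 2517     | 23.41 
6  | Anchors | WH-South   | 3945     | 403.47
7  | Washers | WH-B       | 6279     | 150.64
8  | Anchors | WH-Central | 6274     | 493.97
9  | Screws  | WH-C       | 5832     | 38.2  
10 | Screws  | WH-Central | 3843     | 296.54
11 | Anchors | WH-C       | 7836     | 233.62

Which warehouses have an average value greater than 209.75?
SELECT warehouse, AVG(value)
FROM inventory
GROUP BY warehouse
HAVING AVG(value) > 209.75

Result:
  WH-Central: avg=271.31
  WH-East: avg=458.33
  WH-North: avg=332.26
  WH-South: avg=403.47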